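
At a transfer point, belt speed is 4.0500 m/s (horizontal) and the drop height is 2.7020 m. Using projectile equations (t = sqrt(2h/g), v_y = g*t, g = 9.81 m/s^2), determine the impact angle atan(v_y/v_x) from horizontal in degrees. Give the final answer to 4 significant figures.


t = sqrt(2*2.7020/9.81) = 0.742204 s
v_y = 9.81 * 0.742204 = 7.28102 m/s
angle = atan(7.28102 / 4.0500) = 60.92 deg


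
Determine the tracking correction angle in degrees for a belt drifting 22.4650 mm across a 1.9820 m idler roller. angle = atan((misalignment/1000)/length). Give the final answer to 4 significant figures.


misalign_m = 22.4650 / 1000 = 0.022465 m
angle = atan(0.022465 / 1.9820)
angle = 0.6494 deg


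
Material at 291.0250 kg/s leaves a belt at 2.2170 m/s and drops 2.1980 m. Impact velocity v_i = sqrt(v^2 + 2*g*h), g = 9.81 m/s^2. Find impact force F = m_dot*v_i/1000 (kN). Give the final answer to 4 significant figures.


v_i = sqrt(2.2170^2 + 2*9.81*2.1980) = 6.93108 m/s
F = 291.0250 * 6.93108 / 1000
F = 2.017 kN


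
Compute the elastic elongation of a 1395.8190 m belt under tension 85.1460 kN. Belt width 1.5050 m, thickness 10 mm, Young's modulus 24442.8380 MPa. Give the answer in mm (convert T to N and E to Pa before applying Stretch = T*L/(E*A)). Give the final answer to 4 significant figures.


A = 1.5050 * 0.01 = 0.01505 m^2
Stretch = 85.1460*1000 * 1395.8190 / (24442.8380e6 * 0.01505) * 1000
Stretch = 323.1 mm


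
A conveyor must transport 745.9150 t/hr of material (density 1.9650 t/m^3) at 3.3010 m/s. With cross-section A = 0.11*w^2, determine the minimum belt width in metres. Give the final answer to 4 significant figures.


A_req = 745.9150 / (3.3010 * 1.9650 * 3600) = 0.0319432 m^2
w = sqrt(0.0319432 / 0.11)
w = 0.5389 m


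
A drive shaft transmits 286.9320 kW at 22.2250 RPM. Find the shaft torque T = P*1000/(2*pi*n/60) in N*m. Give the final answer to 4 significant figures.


omega = 2*pi*22.2250/60 = 2.3274 rad/s
T = 286.9320*1000 / 2.3274
T = 123300 N*m


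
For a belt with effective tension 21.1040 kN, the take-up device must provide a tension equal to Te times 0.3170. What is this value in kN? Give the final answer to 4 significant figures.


T_tu = 21.1040 * 0.3170
T_tu = 6.690 kN


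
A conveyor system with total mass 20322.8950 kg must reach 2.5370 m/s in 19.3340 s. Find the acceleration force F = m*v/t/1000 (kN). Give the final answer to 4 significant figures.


F = 20322.8950 * 2.5370 / 19.3340 / 1000
F = 2.667 kN


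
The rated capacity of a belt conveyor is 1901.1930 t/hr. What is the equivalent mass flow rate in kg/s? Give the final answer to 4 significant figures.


m_dot = 1901.1930 * 1000 / 3600
m_dot = 528.1 kg/s


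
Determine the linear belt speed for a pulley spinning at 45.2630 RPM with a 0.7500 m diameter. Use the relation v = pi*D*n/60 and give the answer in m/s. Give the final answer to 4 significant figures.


v = pi * 0.7500 * 45.2630 / 60
v = 1.777 m/s


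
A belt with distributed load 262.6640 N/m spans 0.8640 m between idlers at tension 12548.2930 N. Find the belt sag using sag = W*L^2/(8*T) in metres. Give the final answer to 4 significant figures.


sag = 262.6640 * 0.8640^2 / (8 * 12548.2930)
sag = 0.001953 m


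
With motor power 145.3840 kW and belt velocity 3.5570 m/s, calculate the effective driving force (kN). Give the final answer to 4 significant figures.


Te = P / v = 145.3840 / 3.5570
Te = 40.87 kN


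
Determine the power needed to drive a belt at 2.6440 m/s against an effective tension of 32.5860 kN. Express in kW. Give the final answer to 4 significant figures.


P = Te * v = 32.5860 * 2.6440
P = 86.16 kW


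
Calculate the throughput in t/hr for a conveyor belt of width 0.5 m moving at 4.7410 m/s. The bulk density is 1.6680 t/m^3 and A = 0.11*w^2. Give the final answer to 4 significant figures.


A = 0.11 * 0.5^2 = 0.0275 m^2
C = 0.0275 * 4.7410 * 1.6680 * 3600
C = 782.9 t/hr


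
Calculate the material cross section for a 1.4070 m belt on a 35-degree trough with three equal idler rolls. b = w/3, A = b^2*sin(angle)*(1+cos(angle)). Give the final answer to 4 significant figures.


b = 1.4070/3 = 0.469 m
A = 0.469^2 * sin(35 deg) * (1 + cos(35 deg))
A = 0.2295 m^2


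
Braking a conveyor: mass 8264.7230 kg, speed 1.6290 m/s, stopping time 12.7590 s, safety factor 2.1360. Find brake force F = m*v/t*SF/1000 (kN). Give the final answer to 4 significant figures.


F = 8264.7230 * 1.6290 / 12.7590 * 2.1360 / 1000
F = 2.254 kN


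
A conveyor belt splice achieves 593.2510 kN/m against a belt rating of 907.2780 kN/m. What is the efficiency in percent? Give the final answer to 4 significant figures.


Eff = 593.2510 / 907.2780 * 100
Eff = 65.39 %


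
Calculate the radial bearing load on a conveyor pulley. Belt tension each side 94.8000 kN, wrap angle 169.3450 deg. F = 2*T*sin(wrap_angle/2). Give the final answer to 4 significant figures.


F = 2 * 94.8000 * sin(169.3450/2 deg)
F = 188.8 kN


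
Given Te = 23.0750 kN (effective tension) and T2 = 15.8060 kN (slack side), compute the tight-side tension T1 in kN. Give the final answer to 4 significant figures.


T1 = Te + T2 = 23.0750 + 15.8060
T1 = 38.88 kN


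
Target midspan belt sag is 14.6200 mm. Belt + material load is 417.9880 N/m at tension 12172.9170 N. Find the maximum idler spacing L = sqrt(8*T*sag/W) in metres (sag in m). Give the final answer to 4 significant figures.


sag = 14.6200/1000 = 0.014620 m
L = sqrt(8 * 12172.9170 * 0.014620 / 417.9880)
L = 1.846 m


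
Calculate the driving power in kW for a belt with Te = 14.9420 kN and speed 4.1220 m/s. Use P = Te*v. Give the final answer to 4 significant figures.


P = Te * v = 14.9420 * 4.1220
P = 61.59 kW


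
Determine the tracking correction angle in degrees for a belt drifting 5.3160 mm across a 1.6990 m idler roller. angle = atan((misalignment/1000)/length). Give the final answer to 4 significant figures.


misalign_m = 5.3160 / 1000 = 0.005316 m
angle = atan(0.005316 / 1.6990)
angle = 0.1793 deg


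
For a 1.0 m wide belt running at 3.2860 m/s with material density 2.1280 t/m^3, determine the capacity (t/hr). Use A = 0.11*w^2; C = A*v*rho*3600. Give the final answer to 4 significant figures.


A = 0.11 * 1.0^2 = 0.11 m^2
C = 0.11 * 3.2860 * 2.1280 * 3600
C = 2769 t/hr


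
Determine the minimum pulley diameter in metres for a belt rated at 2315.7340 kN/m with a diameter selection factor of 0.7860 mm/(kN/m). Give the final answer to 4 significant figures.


D = 2315.7340 * 0.7860 / 1000
D = 1.820 m


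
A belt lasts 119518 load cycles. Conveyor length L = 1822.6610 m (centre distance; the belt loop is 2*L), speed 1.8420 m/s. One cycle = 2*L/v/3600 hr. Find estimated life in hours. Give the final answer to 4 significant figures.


cycle_time = 2 * 1822.6610 / 1.8420 / 3600 = 0.549723 hr
life = 119518 * 0.549723 = 65700 hours


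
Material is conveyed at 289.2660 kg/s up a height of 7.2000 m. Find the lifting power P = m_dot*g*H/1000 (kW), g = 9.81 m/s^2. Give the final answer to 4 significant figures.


P = 289.2660 * 9.81 * 7.2000 / 1000
P = 20.43 kW


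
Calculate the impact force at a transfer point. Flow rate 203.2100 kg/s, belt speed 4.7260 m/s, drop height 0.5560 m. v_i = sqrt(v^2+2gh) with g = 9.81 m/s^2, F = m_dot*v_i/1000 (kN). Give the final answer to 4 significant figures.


v_i = sqrt(4.7260^2 + 2*9.81*0.5560) = 5.76574 m/s
F = 203.2100 * 5.76574 / 1000
F = 1.172 kN


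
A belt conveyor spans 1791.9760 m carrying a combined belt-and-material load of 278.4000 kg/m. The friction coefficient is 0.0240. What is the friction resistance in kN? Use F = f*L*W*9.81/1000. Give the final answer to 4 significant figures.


F = 0.0240 * 1791.9760 * 278.4000 * 9.81 / 1000
F = 117.5 kN


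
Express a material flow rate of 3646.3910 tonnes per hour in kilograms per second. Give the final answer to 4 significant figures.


m_dot = 3646.3910 * 1000 / 3600
m_dot = 1013 kg/s


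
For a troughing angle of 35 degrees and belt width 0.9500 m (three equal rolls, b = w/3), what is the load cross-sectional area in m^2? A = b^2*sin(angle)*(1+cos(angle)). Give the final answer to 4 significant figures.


b = 0.9500/3 = 0.316667 m
A = 0.316667^2 * sin(35 deg) * (1 + cos(35 deg))
A = 0.1046 m^2


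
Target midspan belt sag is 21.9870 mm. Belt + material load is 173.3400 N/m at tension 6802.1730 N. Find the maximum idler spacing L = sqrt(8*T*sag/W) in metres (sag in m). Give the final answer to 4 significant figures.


sag = 21.9870/1000 = 0.021987 m
L = sqrt(8 * 6802.1730 * 0.021987 / 173.3400)
L = 2.627 m


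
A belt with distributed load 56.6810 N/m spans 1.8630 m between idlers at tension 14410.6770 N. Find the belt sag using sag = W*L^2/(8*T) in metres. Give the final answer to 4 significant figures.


sag = 56.6810 * 1.8630^2 / (8 * 14410.6770)
sag = 0.001706 m


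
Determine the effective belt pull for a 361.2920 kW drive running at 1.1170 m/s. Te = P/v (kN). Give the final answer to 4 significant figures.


Te = P / v = 361.2920 / 1.1170
Te = 323.4 kN


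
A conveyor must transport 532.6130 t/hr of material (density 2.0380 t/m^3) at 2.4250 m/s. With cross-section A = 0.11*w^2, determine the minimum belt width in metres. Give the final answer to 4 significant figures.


A_req = 532.6130 / (2.4250 * 2.0380 * 3600) = 0.029936 m^2
w = sqrt(0.029936 / 0.11)
w = 0.5217 m


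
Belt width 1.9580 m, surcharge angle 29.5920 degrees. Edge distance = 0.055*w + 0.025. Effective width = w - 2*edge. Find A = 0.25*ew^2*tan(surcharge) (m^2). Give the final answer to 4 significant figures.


edge = 0.055*1.9580 + 0.025 = 0.13269 m
ew = 1.9580 - 2*0.13269 = 1.69262 m
A = 0.25 * 1.69262^2 * tan(29.5920 deg)
A = 0.4067 m^2


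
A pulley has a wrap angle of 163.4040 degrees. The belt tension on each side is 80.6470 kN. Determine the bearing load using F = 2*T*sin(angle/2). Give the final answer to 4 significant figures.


F = 2 * 80.6470 * sin(163.4040/2 deg)
F = 159.6 kN


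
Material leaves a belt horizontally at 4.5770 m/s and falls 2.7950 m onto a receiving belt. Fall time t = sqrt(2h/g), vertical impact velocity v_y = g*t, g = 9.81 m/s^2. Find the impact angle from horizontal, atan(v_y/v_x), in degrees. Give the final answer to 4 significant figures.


t = sqrt(2*2.7950/9.81) = 0.754869 s
v_y = 9.81 * 0.754869 = 7.40526 m/s
angle = atan(7.40526 / 4.5770) = 58.28 deg


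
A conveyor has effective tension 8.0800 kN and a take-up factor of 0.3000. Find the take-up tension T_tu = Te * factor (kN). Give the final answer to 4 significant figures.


T_tu = 8.0800 * 0.3000
T_tu = 2.424 kN


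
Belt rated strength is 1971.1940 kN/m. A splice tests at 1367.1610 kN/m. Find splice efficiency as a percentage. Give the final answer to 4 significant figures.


Eff = 1367.1610 / 1971.1940 * 100
Eff = 69.36 %


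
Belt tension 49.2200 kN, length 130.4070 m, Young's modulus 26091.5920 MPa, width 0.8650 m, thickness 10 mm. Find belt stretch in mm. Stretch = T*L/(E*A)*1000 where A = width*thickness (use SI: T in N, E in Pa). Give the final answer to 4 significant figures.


A = 0.8650 * 0.01 = 0.00865 m^2
Stretch = 49.2200*1000 * 130.4070 / (26091.5920e6 * 0.00865) * 1000
Stretch = 28.44 mm


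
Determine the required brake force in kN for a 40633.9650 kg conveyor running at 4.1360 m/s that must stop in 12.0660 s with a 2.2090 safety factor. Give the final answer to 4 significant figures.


F = 40633.9650 * 4.1360 / 12.0660 * 2.2090 / 1000
F = 30.77 kN


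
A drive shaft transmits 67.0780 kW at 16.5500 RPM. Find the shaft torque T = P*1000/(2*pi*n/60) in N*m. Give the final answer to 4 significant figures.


omega = 2*pi*16.5500/60 = 1.73311 rad/s
T = 67.0780*1000 / 1.73311
T = 38700 N*m


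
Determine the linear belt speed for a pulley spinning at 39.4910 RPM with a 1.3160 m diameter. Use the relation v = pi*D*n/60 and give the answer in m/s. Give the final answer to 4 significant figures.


v = pi * 1.3160 * 39.4910 / 60
v = 2.721 m/s


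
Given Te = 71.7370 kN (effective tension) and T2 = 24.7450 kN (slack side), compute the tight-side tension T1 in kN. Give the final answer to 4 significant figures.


T1 = Te + T2 = 71.7370 + 24.7450
T1 = 96.48 kN


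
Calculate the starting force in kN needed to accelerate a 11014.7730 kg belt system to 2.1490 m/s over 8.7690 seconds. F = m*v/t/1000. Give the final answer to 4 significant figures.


F = 11014.7730 * 2.1490 / 8.7690 / 1000
F = 2.699 kN


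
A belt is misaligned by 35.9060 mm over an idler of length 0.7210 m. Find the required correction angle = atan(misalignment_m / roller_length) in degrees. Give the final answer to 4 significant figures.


misalign_m = 35.9060 / 1000 = 0.035906 m
angle = atan(0.035906 / 0.7210)
angle = 2.851 deg


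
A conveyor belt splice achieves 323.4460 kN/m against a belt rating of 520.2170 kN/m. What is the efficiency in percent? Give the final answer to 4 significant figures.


Eff = 323.4460 / 520.2170 * 100
Eff = 62.18 %


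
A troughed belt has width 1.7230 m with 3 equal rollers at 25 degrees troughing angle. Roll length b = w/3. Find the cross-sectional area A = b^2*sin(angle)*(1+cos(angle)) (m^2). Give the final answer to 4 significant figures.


b = 1.7230/3 = 0.574333 m
A = 0.574333^2 * sin(25 deg) * (1 + cos(25 deg))
A = 0.2657 m^2


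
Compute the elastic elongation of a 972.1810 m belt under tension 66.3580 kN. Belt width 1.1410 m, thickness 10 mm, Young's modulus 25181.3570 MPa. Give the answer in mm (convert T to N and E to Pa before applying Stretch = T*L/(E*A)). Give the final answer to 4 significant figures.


A = 1.1410 * 0.01 = 0.01141 m^2
Stretch = 66.3580*1000 * 972.1810 / (25181.3570e6 * 0.01141) * 1000
Stretch = 224.5 mm


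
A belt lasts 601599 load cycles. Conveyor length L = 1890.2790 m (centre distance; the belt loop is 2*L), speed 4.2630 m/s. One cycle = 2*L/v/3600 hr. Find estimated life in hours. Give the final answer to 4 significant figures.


cycle_time = 2 * 1890.2790 / 4.2630 / 3600 = 0.246342 hr
life = 601599 * 0.246342 = 148200 hours


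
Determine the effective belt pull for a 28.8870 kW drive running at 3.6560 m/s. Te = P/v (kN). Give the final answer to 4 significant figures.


Te = P / v = 28.8870 / 3.6560
Te = 7.901 kN


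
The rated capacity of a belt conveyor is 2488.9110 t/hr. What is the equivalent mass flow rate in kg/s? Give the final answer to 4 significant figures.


m_dot = 2488.9110 * 1000 / 3600
m_dot = 691.4 kg/s


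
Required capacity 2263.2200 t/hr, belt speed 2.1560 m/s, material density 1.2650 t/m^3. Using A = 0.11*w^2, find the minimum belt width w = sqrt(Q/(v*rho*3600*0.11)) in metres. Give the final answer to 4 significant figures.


A_req = 2263.2200 / (2.1560 * 1.2650 * 3600) = 0.230507 m^2
w = sqrt(0.230507 / 0.11)
w = 1.448 m


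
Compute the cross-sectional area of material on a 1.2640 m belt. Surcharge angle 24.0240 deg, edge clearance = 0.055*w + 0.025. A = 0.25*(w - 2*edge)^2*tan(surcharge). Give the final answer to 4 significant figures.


edge = 0.055*1.2640 + 0.025 = 0.09452 m
ew = 1.2640 - 2*0.09452 = 1.07496 m
A = 0.25 * 1.07496^2 * tan(24.0240 deg)
A = 0.1288 m^2


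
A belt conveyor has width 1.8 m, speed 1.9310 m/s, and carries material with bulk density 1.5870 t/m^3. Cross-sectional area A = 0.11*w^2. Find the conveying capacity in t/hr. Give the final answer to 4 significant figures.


A = 0.11 * 1.8^2 = 0.3564 m^2
C = 0.3564 * 1.9310 * 1.5870 * 3600
C = 3932 t/hr


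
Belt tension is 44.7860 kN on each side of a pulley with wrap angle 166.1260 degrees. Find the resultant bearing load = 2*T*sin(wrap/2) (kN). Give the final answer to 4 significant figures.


F = 2 * 44.7860 * sin(166.1260/2 deg)
F = 88.92 kN


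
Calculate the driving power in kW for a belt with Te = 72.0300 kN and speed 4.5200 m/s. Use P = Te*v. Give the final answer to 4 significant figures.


P = Te * v = 72.0300 * 4.5200
P = 325.6 kW


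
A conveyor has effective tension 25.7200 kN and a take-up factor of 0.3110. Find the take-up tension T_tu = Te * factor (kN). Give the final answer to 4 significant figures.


T_tu = 25.7200 * 0.3110
T_tu = 7.999 kN


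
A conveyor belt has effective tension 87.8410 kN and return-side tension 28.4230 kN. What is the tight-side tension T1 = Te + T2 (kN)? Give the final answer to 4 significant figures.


T1 = Te + T2 = 87.8410 + 28.4230
T1 = 116.3 kN


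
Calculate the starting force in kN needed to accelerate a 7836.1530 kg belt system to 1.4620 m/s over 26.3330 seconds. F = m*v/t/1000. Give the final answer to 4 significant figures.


F = 7836.1530 * 1.4620 / 26.3330 / 1000
F = 0.4351 kN


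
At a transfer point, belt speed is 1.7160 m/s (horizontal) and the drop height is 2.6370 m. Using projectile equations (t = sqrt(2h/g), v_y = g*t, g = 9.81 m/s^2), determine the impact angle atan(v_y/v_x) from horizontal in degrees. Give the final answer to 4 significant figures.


t = sqrt(2*2.6370/9.81) = 0.733222 s
v_y = 9.81 * 0.733222 = 7.19291 m/s
angle = atan(7.19291 / 1.7160) = 76.58 deg


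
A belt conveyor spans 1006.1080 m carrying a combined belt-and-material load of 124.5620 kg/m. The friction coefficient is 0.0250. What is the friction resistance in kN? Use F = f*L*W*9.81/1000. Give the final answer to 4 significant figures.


F = 0.0250 * 1006.1080 * 124.5620 * 9.81 / 1000
F = 30.74 kN


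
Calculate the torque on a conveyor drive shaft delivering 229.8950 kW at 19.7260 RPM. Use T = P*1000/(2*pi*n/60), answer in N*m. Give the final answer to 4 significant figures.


omega = 2*pi*19.7260/60 = 2.0657 rad/s
T = 229.8950*1000 / 2.0657
T = 111300 N*m


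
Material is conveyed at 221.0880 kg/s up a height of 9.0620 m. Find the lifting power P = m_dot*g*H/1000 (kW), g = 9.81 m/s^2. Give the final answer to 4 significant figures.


P = 221.0880 * 9.81 * 9.0620 / 1000
P = 19.65 kW


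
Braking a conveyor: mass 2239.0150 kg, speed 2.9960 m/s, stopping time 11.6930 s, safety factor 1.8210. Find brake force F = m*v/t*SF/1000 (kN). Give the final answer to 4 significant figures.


F = 2239.0150 * 2.9960 / 11.6930 * 1.8210 / 1000
F = 1.045 kN


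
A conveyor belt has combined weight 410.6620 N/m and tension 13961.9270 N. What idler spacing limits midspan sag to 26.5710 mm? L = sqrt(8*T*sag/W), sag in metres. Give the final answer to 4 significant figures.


sag = 26.5710/1000 = 0.026571 m
L = sqrt(8 * 13961.9270 * 0.026571 / 410.6620)
L = 2.688 m


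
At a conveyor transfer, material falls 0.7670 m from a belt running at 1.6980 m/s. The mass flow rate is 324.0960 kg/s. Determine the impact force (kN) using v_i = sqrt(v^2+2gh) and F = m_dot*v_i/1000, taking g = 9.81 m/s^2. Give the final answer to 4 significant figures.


v_i = sqrt(1.6980^2 + 2*9.81*0.7670) = 4.23459 m/s
F = 324.0960 * 4.23459 / 1000
F = 1.372 kN


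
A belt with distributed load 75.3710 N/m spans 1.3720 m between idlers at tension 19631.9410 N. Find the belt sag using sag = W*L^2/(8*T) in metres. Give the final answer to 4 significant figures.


sag = 75.3710 * 1.3720^2 / (8 * 19631.9410)
sag = 0.0009034 m


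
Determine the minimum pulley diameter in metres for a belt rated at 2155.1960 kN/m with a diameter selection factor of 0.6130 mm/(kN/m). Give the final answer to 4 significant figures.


D = 2155.1960 * 0.6130 / 1000
D = 1.321 m


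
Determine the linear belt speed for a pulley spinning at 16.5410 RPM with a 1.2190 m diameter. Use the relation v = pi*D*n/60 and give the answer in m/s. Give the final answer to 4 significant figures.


v = pi * 1.2190 * 16.5410 / 60
v = 1.056 m/s


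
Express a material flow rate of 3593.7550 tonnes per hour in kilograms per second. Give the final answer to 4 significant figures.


m_dot = 3593.7550 * 1000 / 3600
m_dot = 998.3 kg/s


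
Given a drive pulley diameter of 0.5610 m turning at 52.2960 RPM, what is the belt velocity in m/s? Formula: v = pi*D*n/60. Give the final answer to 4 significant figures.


v = pi * 0.5610 * 52.2960 / 60
v = 1.536 m/s


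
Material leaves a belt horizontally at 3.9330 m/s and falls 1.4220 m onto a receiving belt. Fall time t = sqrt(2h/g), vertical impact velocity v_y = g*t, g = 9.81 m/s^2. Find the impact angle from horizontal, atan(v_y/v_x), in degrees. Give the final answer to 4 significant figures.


t = sqrt(2*1.4220/9.81) = 0.538431 s
v_y = 9.81 * 0.538431 = 5.28201 m/s
angle = atan(5.28201 / 3.9330) = 53.33 deg


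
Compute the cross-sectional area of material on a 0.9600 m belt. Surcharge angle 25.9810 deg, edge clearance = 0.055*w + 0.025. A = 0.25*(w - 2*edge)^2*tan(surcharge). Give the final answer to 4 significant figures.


edge = 0.055*0.9600 + 0.025 = 0.0778 m
ew = 0.9600 - 2*0.0778 = 0.8044 m
A = 0.25 * 0.8044^2 * tan(25.9810 deg)
A = 0.07883 m^2


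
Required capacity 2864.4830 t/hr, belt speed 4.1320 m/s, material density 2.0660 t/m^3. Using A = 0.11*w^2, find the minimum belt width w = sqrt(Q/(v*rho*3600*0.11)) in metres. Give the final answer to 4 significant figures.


A_req = 2864.4830 / (4.1320 * 2.0660 * 3600) = 0.093208 m^2
w = sqrt(0.093208 / 0.11)
w = 0.9205 m


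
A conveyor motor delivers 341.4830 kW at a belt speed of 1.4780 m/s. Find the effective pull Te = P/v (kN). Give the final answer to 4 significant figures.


Te = P / v = 341.4830 / 1.4780
Te = 231.0 kN


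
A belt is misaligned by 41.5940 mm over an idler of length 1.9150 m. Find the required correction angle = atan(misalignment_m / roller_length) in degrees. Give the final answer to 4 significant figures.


misalign_m = 41.5940 / 1000 = 0.041594 m
angle = atan(0.041594 / 1.9150)
angle = 1.244 deg


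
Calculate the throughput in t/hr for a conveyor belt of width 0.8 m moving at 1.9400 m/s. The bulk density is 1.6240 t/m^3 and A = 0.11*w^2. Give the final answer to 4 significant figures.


A = 0.11 * 0.8^2 = 0.0704 m^2
C = 0.0704 * 1.9400 * 1.6240 * 3600
C = 798.5 t/hr


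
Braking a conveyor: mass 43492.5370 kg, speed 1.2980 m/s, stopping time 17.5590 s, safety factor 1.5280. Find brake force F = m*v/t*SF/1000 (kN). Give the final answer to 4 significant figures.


F = 43492.5370 * 1.2980 / 17.5590 * 1.5280 / 1000
F = 4.913 kN


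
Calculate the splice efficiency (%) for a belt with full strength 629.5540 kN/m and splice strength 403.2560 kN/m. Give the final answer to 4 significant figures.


Eff = 403.2560 / 629.5540 * 100
Eff = 64.05 %


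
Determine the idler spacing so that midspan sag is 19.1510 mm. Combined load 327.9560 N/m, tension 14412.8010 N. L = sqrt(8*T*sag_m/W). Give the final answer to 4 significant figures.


sag = 19.1510/1000 = 0.019151 m
L = sqrt(8 * 14412.8010 * 0.019151 / 327.9560)
L = 2.595 m


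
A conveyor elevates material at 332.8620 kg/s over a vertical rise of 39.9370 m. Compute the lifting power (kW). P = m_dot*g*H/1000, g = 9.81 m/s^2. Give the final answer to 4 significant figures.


P = 332.8620 * 9.81 * 39.9370 / 1000
P = 130.4 kW


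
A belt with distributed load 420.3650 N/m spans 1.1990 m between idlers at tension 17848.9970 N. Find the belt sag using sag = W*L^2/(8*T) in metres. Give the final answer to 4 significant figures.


sag = 420.3650 * 1.1990^2 / (8 * 17848.9970)
sag = 0.004232 m


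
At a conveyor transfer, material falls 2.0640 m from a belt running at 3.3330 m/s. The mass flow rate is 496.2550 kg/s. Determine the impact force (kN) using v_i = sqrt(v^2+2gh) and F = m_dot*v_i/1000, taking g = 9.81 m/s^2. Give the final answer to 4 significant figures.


v_i = sqrt(3.3330^2 + 2*9.81*2.0640) = 7.18363 m/s
F = 496.2550 * 7.18363 / 1000
F = 3.565 kN


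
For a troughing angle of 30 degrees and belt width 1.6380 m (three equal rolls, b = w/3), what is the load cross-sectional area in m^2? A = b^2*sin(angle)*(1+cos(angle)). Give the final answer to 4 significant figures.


b = 1.6380/3 = 0.546 m
A = 0.546^2 * sin(30 deg) * (1 + cos(30 deg))
A = 0.2781 m^2


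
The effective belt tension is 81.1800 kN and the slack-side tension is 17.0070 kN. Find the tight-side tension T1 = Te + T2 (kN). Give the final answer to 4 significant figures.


T1 = Te + T2 = 81.1800 + 17.0070
T1 = 98.19 kN


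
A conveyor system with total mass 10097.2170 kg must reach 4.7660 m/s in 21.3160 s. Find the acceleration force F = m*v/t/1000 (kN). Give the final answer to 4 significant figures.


F = 10097.2170 * 4.7660 / 21.3160 / 1000
F = 2.258 kN


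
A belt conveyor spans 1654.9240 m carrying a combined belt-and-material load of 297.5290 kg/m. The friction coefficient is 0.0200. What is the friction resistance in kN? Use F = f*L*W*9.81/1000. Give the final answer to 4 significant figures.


F = 0.0200 * 1654.9240 * 297.5290 * 9.81 / 1000
F = 96.61 kN


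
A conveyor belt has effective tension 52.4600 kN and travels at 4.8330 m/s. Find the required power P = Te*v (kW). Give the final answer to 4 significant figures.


P = Te * v = 52.4600 * 4.8330
P = 253.5 kW


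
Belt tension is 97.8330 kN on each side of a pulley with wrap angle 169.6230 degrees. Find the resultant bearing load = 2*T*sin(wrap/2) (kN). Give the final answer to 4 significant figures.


F = 2 * 97.8330 * sin(169.6230/2 deg)
F = 194.9 kN


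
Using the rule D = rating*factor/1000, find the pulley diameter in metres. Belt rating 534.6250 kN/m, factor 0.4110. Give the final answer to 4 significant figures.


D = 534.6250 * 0.4110 / 1000
D = 0.2197 m


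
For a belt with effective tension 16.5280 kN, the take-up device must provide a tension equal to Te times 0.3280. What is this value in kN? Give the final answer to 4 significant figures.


T_tu = 16.5280 * 0.3280
T_tu = 5.421 kN


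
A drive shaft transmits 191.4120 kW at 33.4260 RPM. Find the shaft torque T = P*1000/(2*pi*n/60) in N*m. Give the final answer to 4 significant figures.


omega = 2*pi*33.4260/60 = 3.50036 rad/s
T = 191.4120*1000 / 3.50036
T = 54680 N*m


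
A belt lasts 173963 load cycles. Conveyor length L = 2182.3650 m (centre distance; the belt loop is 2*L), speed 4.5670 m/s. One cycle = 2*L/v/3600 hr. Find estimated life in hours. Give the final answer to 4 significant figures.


cycle_time = 2 * 2182.3650 / 4.5670 / 3600 = 0.265475 hr
life = 173963 * 0.265475 = 46180 hours


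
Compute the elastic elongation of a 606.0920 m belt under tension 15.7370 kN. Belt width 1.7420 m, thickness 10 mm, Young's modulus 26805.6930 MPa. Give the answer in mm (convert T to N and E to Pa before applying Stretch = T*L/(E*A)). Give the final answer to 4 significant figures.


A = 1.7420 * 0.01 = 0.01742 m^2
Stretch = 15.7370*1000 * 606.0920 / (26805.6930e6 * 0.01742) * 1000
Stretch = 20.43 mm


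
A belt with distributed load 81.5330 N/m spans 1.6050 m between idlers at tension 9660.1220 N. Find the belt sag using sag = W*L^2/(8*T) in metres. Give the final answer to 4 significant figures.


sag = 81.5330 * 1.6050^2 / (8 * 9660.1220)
sag = 0.002718 m


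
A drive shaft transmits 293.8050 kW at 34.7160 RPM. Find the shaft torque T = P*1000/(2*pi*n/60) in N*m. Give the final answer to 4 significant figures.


omega = 2*pi*34.7160/60 = 3.63545 rad/s
T = 293.8050*1000 / 3.63545
T = 80820 N*m


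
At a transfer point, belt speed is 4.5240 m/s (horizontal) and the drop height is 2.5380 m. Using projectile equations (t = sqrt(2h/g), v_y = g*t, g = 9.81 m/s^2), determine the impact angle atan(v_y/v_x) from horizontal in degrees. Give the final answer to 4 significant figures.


t = sqrt(2*2.5380/9.81) = 0.719327 s
v_y = 9.81 * 0.719327 = 7.0566 m/s
angle = atan(7.0566 / 4.5240) = 57.34 deg


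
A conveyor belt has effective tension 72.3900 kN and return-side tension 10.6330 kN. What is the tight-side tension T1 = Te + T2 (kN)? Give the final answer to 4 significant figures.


T1 = Te + T2 = 72.3900 + 10.6330
T1 = 83.02 kN


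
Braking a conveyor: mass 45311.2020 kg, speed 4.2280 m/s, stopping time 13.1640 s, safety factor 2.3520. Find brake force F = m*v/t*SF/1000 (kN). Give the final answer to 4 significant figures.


F = 45311.2020 * 4.2280 / 13.1640 * 2.3520 / 1000
F = 34.23 kN


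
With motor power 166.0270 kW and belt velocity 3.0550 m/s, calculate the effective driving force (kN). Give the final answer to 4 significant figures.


Te = P / v = 166.0270 / 3.0550
Te = 54.35 kN


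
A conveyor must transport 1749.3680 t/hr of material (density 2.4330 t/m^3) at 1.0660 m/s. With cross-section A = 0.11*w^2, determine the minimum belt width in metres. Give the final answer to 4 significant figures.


A_req = 1749.3680 / (1.0660 * 2.4330 * 3600) = 0.187361 m^2
w = sqrt(0.187361 / 0.11)
w = 1.305 m


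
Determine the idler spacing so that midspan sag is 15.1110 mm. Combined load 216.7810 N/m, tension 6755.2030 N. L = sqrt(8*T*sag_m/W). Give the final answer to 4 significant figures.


sag = 15.1110/1000 = 0.015111 m
L = sqrt(8 * 6755.2030 * 0.015111 / 216.7810)
L = 1.941 m


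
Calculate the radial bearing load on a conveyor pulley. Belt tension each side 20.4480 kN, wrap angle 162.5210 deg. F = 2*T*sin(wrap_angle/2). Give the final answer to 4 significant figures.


F = 2 * 20.4480 * sin(162.5210/2 deg)
F = 40.42 kN


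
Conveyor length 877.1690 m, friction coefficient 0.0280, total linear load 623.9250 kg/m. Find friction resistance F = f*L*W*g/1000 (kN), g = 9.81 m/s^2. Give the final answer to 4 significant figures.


F = 0.0280 * 877.1690 * 623.9250 * 9.81 / 1000
F = 150.3 kN


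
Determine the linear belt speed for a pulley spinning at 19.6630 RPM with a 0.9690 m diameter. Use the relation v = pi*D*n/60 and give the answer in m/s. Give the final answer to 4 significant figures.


v = pi * 0.9690 * 19.6630 / 60
v = 0.9976 m/s


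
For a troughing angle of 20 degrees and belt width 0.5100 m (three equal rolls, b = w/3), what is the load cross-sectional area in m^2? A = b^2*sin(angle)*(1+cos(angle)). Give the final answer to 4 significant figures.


b = 0.5100/3 = 0.17 m
A = 0.17^2 * sin(20 deg) * (1 + cos(20 deg))
A = 0.01917 m^2


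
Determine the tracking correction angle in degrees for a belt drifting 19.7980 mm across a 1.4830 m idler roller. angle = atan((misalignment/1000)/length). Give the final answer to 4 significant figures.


misalign_m = 19.7980 / 1000 = 0.019798 m
angle = atan(0.019798 / 1.4830)
angle = 0.7649 deg


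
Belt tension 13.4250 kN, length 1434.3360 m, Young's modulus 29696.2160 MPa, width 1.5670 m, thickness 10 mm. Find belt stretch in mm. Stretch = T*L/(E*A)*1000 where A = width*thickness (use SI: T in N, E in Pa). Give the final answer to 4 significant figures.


A = 1.5670 * 0.01 = 0.01567 m^2
Stretch = 13.4250*1000 * 1434.3360 / (29696.2160e6 * 0.01567) * 1000
Stretch = 41.38 mm


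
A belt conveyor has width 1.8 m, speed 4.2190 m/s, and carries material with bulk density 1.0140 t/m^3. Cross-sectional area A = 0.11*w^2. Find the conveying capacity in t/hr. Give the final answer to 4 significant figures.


A = 0.11 * 1.8^2 = 0.3564 m^2
C = 0.3564 * 4.2190 * 1.0140 * 3600
C = 5489 t/hr


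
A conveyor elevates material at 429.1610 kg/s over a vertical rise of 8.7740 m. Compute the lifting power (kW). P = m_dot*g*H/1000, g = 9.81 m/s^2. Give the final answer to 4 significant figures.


P = 429.1610 * 9.81 * 8.7740 / 1000
P = 36.94 kW


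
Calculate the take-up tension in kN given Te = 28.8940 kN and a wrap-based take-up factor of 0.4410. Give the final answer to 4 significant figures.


T_tu = 28.8940 * 0.4410
T_tu = 12.74 kN


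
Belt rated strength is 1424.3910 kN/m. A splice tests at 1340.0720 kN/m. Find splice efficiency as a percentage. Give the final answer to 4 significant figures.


Eff = 1340.0720 / 1424.3910 * 100
Eff = 94.08 %


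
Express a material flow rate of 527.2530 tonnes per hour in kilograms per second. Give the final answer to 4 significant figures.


m_dot = 527.2530 * 1000 / 3600
m_dot = 146.5 kg/s


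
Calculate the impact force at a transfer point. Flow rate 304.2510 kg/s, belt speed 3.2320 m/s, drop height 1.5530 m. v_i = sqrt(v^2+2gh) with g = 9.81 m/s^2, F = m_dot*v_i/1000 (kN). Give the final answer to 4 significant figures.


v_i = sqrt(3.2320^2 + 2*9.81*1.5530) = 6.39654 m/s
F = 304.2510 * 6.39654 / 1000
F = 1.946 kN


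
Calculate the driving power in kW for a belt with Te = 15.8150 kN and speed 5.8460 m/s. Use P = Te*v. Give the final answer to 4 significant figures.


P = Te * v = 15.8150 * 5.8460
P = 92.45 kW


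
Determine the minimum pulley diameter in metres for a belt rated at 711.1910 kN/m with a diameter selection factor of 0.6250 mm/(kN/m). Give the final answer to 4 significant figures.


D = 711.1910 * 0.6250 / 1000
D = 0.4445 m


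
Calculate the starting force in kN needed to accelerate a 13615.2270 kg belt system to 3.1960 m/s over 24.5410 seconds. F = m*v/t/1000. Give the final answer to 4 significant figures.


F = 13615.2270 * 3.1960 / 24.5410 / 1000
F = 1.773 kN


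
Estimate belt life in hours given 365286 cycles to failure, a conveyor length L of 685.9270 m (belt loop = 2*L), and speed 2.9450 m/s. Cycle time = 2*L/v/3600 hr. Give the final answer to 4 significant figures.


cycle_time = 2 * 685.9270 / 2.9450 / 3600 = 0.129396 hr
life = 365286 * 0.129396 = 47270 hours


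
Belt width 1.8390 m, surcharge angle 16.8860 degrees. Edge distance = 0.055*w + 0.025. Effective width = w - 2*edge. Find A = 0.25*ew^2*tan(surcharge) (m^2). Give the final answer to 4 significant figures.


edge = 0.055*1.8390 + 0.025 = 0.126145 m
ew = 1.8390 - 2*0.126145 = 1.58671 m
A = 0.25 * 1.58671^2 * tan(16.8860 deg)
A = 0.1911 m^2


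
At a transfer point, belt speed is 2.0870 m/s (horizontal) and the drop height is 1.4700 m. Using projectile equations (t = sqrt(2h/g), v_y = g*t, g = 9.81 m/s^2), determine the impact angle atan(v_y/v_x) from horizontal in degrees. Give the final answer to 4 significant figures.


t = sqrt(2*1.4700/9.81) = 0.547443 s
v_y = 9.81 * 0.547443 = 5.37042 m/s
angle = atan(5.37042 / 2.0870) = 68.76 deg


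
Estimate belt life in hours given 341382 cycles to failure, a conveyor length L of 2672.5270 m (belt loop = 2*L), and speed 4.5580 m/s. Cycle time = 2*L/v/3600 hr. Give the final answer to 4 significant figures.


cycle_time = 2 * 2672.5270 / 4.5580 / 3600 = 0.325743 hr
life = 341382 * 0.325743 = 111200 hours


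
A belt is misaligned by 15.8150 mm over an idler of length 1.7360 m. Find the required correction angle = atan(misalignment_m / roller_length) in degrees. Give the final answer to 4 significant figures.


misalign_m = 15.8150 / 1000 = 0.015815 m
angle = atan(0.015815 / 1.7360)
angle = 0.5220 deg


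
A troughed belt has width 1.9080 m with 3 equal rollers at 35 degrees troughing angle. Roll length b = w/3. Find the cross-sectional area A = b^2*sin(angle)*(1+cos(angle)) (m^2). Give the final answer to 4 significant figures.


b = 1.9080/3 = 0.636 m
A = 0.636^2 * sin(35 deg) * (1 + cos(35 deg))
A = 0.4221 m^2


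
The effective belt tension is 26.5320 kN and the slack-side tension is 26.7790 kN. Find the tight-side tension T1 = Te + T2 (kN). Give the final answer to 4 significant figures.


T1 = Te + T2 = 26.5320 + 26.7790
T1 = 53.31 kN


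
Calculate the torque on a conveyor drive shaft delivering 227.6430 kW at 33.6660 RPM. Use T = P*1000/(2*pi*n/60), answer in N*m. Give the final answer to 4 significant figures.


omega = 2*pi*33.6660/60 = 3.5255 rad/s
T = 227.6430*1000 / 3.5255
T = 64570 N*m


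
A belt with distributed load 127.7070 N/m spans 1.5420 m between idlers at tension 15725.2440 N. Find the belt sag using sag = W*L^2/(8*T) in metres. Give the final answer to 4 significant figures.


sag = 127.7070 * 1.5420^2 / (8 * 15725.2440)
sag = 0.002414 m


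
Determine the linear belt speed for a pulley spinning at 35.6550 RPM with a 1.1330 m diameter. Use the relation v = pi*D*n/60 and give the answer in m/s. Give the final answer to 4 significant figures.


v = pi * 1.1330 * 35.6550 / 60
v = 2.115 m/s


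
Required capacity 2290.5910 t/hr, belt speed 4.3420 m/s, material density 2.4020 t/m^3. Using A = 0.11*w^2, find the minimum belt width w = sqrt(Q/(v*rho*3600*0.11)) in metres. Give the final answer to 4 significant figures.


A_req = 2290.5910 / (4.3420 * 2.4020 * 3600) = 0.0610074 m^2
w = sqrt(0.0610074 / 0.11)
w = 0.7447 m


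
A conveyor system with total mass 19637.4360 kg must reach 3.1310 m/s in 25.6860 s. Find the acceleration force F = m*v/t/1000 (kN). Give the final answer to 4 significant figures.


F = 19637.4360 * 3.1310 / 25.6860 / 1000
F = 2.394 kN


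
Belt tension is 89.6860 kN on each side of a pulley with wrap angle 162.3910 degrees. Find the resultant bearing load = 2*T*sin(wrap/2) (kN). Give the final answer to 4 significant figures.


F = 2 * 89.6860 * sin(162.3910/2 deg)
F = 177.3 kN


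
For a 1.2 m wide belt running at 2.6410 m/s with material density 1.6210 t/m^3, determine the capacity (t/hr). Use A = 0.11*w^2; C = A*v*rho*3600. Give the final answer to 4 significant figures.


A = 0.11 * 1.2^2 = 0.1584 m^2
C = 0.1584 * 2.6410 * 1.6210 * 3600
C = 2441 t/hr


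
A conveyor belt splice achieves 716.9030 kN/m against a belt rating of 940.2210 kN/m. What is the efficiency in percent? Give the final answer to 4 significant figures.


Eff = 716.9030 / 940.2210 * 100
Eff = 76.25 %


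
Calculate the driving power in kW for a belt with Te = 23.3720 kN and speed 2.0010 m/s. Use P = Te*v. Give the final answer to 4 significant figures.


P = Te * v = 23.3720 * 2.0010
P = 46.77 kW


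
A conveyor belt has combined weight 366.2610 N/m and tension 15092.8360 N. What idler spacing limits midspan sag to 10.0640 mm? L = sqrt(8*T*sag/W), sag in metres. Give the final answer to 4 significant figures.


sag = 10.0640/1000 = 0.010064 m
L = sqrt(8 * 15092.8360 * 0.010064 / 366.2610)
L = 1.821 m


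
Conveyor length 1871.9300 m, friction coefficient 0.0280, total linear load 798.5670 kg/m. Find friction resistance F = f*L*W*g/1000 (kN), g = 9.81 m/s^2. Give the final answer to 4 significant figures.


F = 0.0280 * 1871.9300 * 798.5670 * 9.81 / 1000
F = 410.6 kN


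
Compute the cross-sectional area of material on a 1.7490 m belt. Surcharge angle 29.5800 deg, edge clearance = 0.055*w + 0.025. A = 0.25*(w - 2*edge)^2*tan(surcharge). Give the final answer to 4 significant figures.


edge = 0.055*1.7490 + 0.025 = 0.121195 m
ew = 1.7490 - 2*0.121195 = 1.50661 m
A = 0.25 * 1.50661^2 * tan(29.5800 deg)
A = 0.3221 m^2


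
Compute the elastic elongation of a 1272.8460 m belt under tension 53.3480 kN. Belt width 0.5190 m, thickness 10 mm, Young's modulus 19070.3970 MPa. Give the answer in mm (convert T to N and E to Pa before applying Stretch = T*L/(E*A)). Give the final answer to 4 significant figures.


A = 0.5190 * 0.01 = 0.00519 m^2
Stretch = 53.3480*1000 * 1272.8460 / (19070.3970e6 * 0.00519) * 1000
Stretch = 686.1 mm


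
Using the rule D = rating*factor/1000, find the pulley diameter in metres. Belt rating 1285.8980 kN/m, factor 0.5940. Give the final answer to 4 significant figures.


D = 1285.8980 * 0.5940 / 1000
D = 0.7638 m


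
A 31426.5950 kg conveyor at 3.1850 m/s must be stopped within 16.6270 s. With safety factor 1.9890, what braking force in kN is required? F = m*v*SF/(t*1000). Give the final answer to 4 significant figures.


F = 31426.5950 * 3.1850 / 16.6270 * 1.9890 / 1000
F = 11.97 kN


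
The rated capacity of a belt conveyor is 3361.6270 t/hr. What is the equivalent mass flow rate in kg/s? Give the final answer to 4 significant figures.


m_dot = 3361.6270 * 1000 / 3600
m_dot = 933.8 kg/s


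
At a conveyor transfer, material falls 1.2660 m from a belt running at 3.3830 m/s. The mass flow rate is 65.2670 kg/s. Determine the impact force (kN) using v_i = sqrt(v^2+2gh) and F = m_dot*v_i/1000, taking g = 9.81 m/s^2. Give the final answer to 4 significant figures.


v_i = sqrt(3.3830^2 + 2*9.81*1.2660) = 6.02359 m/s
F = 65.2670 * 6.02359 / 1000
F = 0.3931 kN
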